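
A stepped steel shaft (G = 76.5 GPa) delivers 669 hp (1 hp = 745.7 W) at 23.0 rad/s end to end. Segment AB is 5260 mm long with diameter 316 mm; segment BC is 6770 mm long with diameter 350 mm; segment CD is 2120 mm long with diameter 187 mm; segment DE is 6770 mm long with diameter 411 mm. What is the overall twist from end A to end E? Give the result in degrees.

0.488°

ω = 23.0 rad/s, so T = P/ω = 669×745.7 / 23.00 = 21690 N·m.
J_AB = π(0.316)⁴/32 = 9.79×10^-4 m⁴; J_BC = π(0.350)⁴/32 = 1.47×10^-3 m⁴; J_CD = π(0.187)⁴/32 = 1.20×10^-4 m⁴; J_DE = π(0.411)⁴/32 = 2.80×10^-3 m⁴.
θ = (T/G)·Σ L_i/J_i = (21690/76.5×10⁹)·(5.26/9.79×10^-4 + 6.77/1.47×10^-3 + 2.12/1.20×10^-4 + 6.77/2.80×10^-3) = 8.519×10^-3 rad.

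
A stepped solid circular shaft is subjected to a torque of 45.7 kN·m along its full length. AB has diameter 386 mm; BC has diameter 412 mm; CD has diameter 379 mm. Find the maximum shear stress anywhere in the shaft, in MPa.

4.28 MPa

Under the same torque, τ_max = 16T/(πd³) is largest where d is smallest — segment CD (d = 379 mm).
τ_max = 16·45700/(π·(0.379)³) = 4.275×10^6 Pa.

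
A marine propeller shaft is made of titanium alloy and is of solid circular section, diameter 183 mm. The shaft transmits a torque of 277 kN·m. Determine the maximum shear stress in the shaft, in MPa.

J = πd⁴/32 = π(0.183)⁴/32 = 1.101×10^-4 m⁴.
τ_max = T·r/J = 277000 × 0.0915 / 1.101×10^-4 = 2.302×10^8 Pa.

230 MPa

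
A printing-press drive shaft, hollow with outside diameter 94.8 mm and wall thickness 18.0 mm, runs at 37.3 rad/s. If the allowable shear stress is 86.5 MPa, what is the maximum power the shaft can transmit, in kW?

J = π(d_o⁴ − d_i⁴)/32 = π(0.0948⁴ − 0.0588⁴)/32 = 6.756×10^-6 m⁴.
T_max = τ_allow·J/r = 8.65×10^7 × 6.756×10^-6 / 0.0474 = 12330 N·m.
ω = 37.3 rad/s, so P_max = T_max·ω = 4.599×10^5 W.

460 kW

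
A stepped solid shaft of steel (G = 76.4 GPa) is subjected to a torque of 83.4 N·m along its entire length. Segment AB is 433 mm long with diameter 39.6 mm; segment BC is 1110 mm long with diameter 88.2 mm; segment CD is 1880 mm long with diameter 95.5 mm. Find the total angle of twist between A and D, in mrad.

J_AB = π(0.0396)⁴/32 = 2.41×10^-7 m⁴; J_BC = π(0.0882)⁴/32 = 5.94×10^-6 m⁴; J_CD = π(0.0955)⁴/32 = 8.17×10^-6 m⁴.
θ = (T/G)·Σ L_i/J_i = (83.40/76.4×10⁹)·(0.433/2.41×10^-7 + 1.11/5.94×10^-6 + 1.88/8.17×10^-6) = 2.413×10^-3 rad.

2.41 mrad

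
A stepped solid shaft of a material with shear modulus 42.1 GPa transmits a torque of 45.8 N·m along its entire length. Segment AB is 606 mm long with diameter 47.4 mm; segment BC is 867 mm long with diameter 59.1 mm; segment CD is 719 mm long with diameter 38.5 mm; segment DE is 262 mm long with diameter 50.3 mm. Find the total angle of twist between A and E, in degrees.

J_AB = π(0.0474)⁴/32 = 4.96×10^-7 m⁴; J_BC = π(0.0591)⁴/32 = 1.20×10^-6 m⁴; J_CD = π(0.0385)⁴/32 = 2.16×10^-7 m⁴; J_DE = π(0.0503)⁴/32 = 6.28×10^-7 m⁴.
θ = (T/G)·Σ L_i/J_i = (45.80/42.1×10⁹)·(0.606/4.96×10^-7 + 0.867/1.20×10^-6 + 0.719/2.16×10^-7 + 0.262/6.28×10^-7) = 6.198×10^-3 rad.

0.355°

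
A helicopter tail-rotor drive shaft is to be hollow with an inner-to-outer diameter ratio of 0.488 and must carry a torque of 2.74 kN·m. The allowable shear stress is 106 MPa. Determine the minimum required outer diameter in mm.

For a hollow shaft with d_i/d_o = 0.488: τ_max = 16T/(π d_o³ (1−k⁴)), so d_o = [16T/(π τ_allow (1−k⁴))]^(1/3) = [16·2740/(π·1.06×10^8·0.9433)]^(1/3) = 0.05187 m.

51.9 mm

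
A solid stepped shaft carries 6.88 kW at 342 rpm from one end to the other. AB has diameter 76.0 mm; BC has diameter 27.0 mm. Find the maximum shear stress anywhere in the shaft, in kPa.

49700 kPa

ω = 2π·342/60 = 35.81 rad/s, so T = P/ω = 6.88×10³ / 35.81 = 192.1 N·m.
Under the same torque, τ_max = 16T/(πd³) is largest where d is smallest — segment BC (d = 27.0 mm).
τ_max = 16·192.1/(π·(0.0270)³) = 4.971×10^7 Pa.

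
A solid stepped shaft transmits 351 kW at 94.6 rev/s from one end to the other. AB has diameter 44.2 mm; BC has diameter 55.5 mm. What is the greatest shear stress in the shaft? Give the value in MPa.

34.8 MPa

ω = 2π·94.6 = 594.4 rad/s, so T = P/ω = 351×10³ / 594.4 = 590.5 N·m.
Under the same torque, τ_max = 16T/(πd³) is largest where d is smallest — segment AB (d = 44.2 mm).
τ_max = 16·590.5/(π·(0.0442)³) = 3.483×10^7 Pa.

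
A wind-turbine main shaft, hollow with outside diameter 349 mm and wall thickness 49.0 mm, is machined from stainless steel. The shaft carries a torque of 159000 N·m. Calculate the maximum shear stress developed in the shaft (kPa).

26000 kPa

J = π(d_o⁴ − d_i⁴)/32 = π(0.349⁴ − 0.251⁴)/32 = 1.067×10^-3 m⁴.
τ_max = T·r/J = 159000 × 0.174 / 1.067×10^-3 = 2.601×10^7 Pa.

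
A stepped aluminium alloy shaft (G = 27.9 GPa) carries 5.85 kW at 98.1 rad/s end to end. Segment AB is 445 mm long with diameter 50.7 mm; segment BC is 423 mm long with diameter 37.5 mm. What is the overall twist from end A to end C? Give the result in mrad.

ω = 98.1 rad/s, so T = P/ω = 5.85×10³ / 98.10 = 59.63 N·m.
J_AB = π(0.0507)⁴/32 = 6.49×10^-7 m⁴; J_BC = π(0.0375)⁴/32 = 1.94×10^-7 m⁴.
θ = (T/G)·Σ L_i/J_i = (59.63/27.9×10⁹)·(0.445/6.49×10^-7 + 0.423/1.94×10^-7) = 6.123×10^-3 rad.

6.12 mrad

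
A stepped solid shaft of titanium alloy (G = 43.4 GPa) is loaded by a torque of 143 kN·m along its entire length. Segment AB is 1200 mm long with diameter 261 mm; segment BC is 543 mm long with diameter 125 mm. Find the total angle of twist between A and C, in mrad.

J_AB = π(0.261)⁴/32 = 4.56×10^-4 m⁴; J_BC = π(0.125)⁴/32 = 2.40×10^-5 m⁴.
θ = (T/G)·Σ L_i/J_i = (143000/43.4×10⁹)·(1.20/4.56×10^-4 + 0.543/2.40×10^-5) = 0.08332 rad.

83.3 mrad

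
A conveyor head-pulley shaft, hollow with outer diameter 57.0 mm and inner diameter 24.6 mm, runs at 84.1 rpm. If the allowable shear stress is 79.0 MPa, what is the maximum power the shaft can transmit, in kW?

24.4 kW

J = π(d_o⁴ − d_i⁴)/32 = π(0.0570⁴ − 0.0246⁴)/32 = 1.000×10^-6 m⁴.
T_max = τ_allow·J/r = 7.90×10^7 × 1.000×10^-6 / 0.0285 = 2773 N·m.
ω = 2π·84.1/60 = 8.807 rad/s, so P_max = T_max·ω = 2.442×10^4 W.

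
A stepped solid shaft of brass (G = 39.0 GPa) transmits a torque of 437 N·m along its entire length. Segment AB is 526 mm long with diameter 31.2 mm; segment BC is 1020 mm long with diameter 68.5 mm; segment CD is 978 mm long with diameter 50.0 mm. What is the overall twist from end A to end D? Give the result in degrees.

J_AB = π(0.0312)⁴/32 = 9.30×10^-8 m⁴; J_BC = π(0.0685)⁴/32 = 2.16×10^-6 m⁴; J_CD = π(0.0500)⁴/32 = 6.14×10^-7 m⁴.
θ = (T/G)·Σ L_i/J_i = (437.0/39.0×10⁹)·(0.526/9.30×10^-8 + 1.02/2.16×10^-6 + 0.978/6.14×10^-7) = 0.08650 rad.

4.96°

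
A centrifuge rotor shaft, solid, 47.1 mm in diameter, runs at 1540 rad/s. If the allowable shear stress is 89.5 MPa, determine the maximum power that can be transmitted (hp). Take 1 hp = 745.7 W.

3790 hp

J = πd⁴/32 = π(0.0471)⁴/32 = 4.832×10^-7 m⁴.
T_max = τ_allow·J/r = 8.95×10^7 × 4.832×10^-7 / 0.0236 = 1836 N·m.
ω = 1540 rad/s, so P_max = T_max·ω = 2.828×10^6 W.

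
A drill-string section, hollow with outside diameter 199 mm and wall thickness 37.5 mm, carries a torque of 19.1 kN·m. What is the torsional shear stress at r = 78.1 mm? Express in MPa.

J = π(d_o⁴ − d_i⁴)/32 = π(0.199⁴ − 0.124⁴)/32 = 1.308×10^-4 m⁴.
Shear stress varies linearly with radius: τ = T·r/J = 19100 × 0.0781 / 1.308×10^-4 = 1.141×10^7 Pa.

11.4 MPa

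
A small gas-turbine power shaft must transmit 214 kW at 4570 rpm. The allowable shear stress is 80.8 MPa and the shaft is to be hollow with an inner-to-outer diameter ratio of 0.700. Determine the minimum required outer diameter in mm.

33.3 mm

ω = 2π·4570/60 = 478.6 rad/s, so T = P/ω = 214×10³ / 478.6 = 447.2 N·m.
For a hollow shaft with d_i/d_o = 0.700: τ_max = 16T/(π d_o³ (1−k⁴)), so d_o = [16T/(π τ_allow (1−k⁴))]^(1/3) = [16·447.2/(π·8.08×10^7·0.7599)]^(1/3) = 0.03335 m.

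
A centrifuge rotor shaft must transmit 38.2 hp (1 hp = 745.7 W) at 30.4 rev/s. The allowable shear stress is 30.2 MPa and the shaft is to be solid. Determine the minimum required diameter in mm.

29.3 mm

ω = 2π·30.4 = 191.0 rad/s, so T = P/ω = 38.2×745.7 / 191.0 = 149.1 N·m.
For a solid shaft τ_max = 16T/(πd³), so d = (16T/(π τ_allow))^(1/3) = (16·149.1/(π·3.02×10^7))^(1/3) = 0.02930 m.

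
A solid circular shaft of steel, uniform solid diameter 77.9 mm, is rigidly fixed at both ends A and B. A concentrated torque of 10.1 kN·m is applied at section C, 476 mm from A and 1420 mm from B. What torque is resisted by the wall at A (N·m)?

7560 N·m

With uniform GJ and both ends fixed, compatibility θ_AC = θ_CB gives T_A·a = T_B·b, together with T_A + T_B = T₀.
T_A = T₀·b/(a+b) = 10100·1420/1896 = 7564 N·m; T_B = 2536 N·m.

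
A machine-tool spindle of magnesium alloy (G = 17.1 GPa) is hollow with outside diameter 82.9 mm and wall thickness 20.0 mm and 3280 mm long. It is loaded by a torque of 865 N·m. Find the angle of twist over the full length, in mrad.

38.5 mrad

J = π(d_o⁴ − d_i⁴)/32 = π(0.0829⁴ − 0.0429⁴)/32 = 4.304×10^-6 m⁴.
θ = T·L/(G·J) = 865.0 × 3.28 / (17.1×10⁹ × 4.304×10^-6) = 0.03855 rad.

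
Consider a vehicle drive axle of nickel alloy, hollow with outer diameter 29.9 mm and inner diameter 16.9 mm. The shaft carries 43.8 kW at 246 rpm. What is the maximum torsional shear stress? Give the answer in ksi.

52.3 ksi

ω = 2π·246/60 = 25.76 rad/s, so T = P/ω = 43.8×10³ / 25.76 = 1700 N·m.
J = π(d_o⁴ − d_i⁴)/32 = π(0.0299⁴ − 0.0169⁴)/32 = 7.046×10^-8 m⁴.
τ_max = T·r/J = 1700 × 0.0149 / 7.046×10^-8 = 3.608×10^8 Pa.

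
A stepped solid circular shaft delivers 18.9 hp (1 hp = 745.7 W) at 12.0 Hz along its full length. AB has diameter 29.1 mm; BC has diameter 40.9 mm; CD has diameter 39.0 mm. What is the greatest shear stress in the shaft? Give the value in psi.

5600 psi

ω = 2π·12.0 = 75.40 rad/s, so T = P/ω = 18.9×745.7 / 75.40 = 186.9 N·m.
Under the same torque, τ_max = 16T/(πd³) is largest where d is smallest — segment AB (d = 29.1 mm).
τ_max = 16·186.9/(π·(0.0291)³) = 3.863×10^7 Pa.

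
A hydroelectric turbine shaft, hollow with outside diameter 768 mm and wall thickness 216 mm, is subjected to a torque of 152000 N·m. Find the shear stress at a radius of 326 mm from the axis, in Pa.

1.51e6 Pa

J = π(d_o⁴ − d_i⁴)/32 = π(0.768⁴ − 0.336⁴)/32 = 0.03290 m⁴.
Shear stress varies linearly with radius: τ = T·r/J = 152000 × 0.326 / 0.03290 = 1.506×10^6 Pa.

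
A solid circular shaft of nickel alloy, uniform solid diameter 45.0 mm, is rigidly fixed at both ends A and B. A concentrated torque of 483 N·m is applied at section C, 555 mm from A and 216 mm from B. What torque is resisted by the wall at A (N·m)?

135 N·m

With uniform GJ and both ends fixed, compatibility θ_AC = θ_CB gives T_A·a = T_B·b, together with T_A + T_B = T₀.
T_A = T₀·b/(a+b) = 483.0·216/771.0 = 135.3 N·m; T_B = 347.7 N·m.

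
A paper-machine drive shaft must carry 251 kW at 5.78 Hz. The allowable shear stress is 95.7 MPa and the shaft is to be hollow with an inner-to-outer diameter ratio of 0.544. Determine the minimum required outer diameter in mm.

ω = 2π·5.78 = 36.32 rad/s, so T = P/ω = 251×10³ / 36.32 = 6911 N·m.
For a hollow shaft with d_i/d_o = 0.544: τ_max = 16T/(π d_o³ (1−k⁴)), so d_o = [16T/(π τ_allow (1−k⁴))]^(1/3) = [16·6911/(π·9.57×10^7·0.9124)]^(1/3) = 0.07387 m.

73.9 mm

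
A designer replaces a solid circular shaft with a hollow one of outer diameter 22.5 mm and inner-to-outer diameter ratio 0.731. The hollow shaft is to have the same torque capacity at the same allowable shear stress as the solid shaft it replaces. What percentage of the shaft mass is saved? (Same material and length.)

Equal τ_max and T ⇒ the solid shaft needs d_s³ = d_o³(1−k⁴), so d_s = 22.5·(1−0.731⁴)^(1/3) = 20.11 mm.
Area ratio A_h/A_s = d_o²(1−k²)/d_s² = (1−k²)/(1−k⁴)^(2/3) = 0.5826.
Mass saving = 1 − 0.5826 = 41.7 %.

41.7 %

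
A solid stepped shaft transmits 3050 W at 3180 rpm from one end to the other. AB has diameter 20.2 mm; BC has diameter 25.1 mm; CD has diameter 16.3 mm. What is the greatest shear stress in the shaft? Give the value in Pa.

ω = 2π·3180/60 = 333.0 rad/s, so T = P/ω = 3050 / 333.0 = 9.159 N·m.
Under the same torque, τ_max = 16T/(πd³) is largest where d is smallest — segment CD (d = 16.3 mm).
τ_max = 16·9.159/(π·(0.0163)³) = 1.077×10^7 Pa.

1.08e7 Pa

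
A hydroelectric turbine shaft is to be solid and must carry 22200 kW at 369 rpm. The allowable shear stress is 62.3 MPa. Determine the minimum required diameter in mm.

361 mm

ω = 2π·369/60 = 38.64 rad/s, so T = P/ω = 22200×10³ / 38.64 = 574500 N·m.
For a solid shaft τ_max = 16T/(πd³), so d = (16T/(π τ_allow))^(1/3) = (16·574500/(π·6.23×10^7))^(1/3) = 0.3608 m.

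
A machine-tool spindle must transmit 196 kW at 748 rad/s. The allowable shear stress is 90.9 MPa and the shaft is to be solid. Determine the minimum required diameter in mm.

ω = 748 rad/s, so T = P/ω = 196×10³ / 748.0 = 262.0 N·m.
For a solid shaft τ_max = 16T/(πd³), so d = (16T/(π τ_allow))^(1/3) = (16·262.0/(π·9.09×10^7))^(1/3) = 0.02449 m.

24.5 mm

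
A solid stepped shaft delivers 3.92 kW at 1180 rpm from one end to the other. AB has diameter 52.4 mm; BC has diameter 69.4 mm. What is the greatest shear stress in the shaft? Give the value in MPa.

ω = 2π·1180/60 = 123.6 rad/s, so T = P/ω = 3.92×10³ / 123.6 = 31.72 N·m.
Under the same torque, τ_max = 16T/(πd³) is largest where d is smallest — segment AB (d = 52.4 mm).
τ_max = 16·31.72/(π·(0.0524)³) = 1.123×10^6 Pa.

1.12 MPa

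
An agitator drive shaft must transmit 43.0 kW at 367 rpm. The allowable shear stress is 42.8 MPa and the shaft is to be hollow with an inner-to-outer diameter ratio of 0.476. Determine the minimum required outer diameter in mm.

52.0 mm

ω = 2π·367/60 = 38.43 rad/s, so T = P/ω = 43.0×10³ / 38.43 = 1119 N·m.
For a hollow shaft with d_i/d_o = 0.476: τ_max = 16T/(π d_o³ (1−k⁴)), so d_o = [16T/(π τ_allow (1−k⁴))]^(1/3) = [16·1119/(π·4.28×10^7·0.9487)]^(1/3) = 0.05197 m.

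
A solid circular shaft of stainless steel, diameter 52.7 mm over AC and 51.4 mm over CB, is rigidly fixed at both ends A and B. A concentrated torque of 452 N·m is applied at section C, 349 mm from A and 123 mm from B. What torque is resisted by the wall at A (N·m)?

Compatibility: T_A·a/J_AC = T_B·b/J_CB with T_A + T_B = T₀.
J_AC = 7.57×10^-7 m⁴, J_CB = 6.85×10^-7 m⁴, so T_A = T₀·(J_AC/a)/((J_AC/a)+(J_CB/b)) = 126.7 N·m, T_B = 325.3 N·m.

127 N·m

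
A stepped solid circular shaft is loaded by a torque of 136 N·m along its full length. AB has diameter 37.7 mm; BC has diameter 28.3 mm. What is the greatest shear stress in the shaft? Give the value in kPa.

Under the same torque, τ_max = 16T/(πd³) is largest where d is smallest — segment BC (d = 28.3 mm).
τ_max = 16·136.0/(π·(0.0283)³) = 3.056×10^7 Pa.

30600 kPa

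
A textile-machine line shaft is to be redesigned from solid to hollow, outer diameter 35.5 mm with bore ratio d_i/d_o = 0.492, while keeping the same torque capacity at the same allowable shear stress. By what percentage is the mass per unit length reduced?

21.1 %

Equal τ_max and T ⇒ the solid shaft needs d_s³ = d_o³(1−k⁴), so d_s = 35.5·(1−0.492⁴)^(1/3) = 34.79 mm.
Area ratio A_h/A_s = d_o²(1−k²)/d_s² = (1−k²)/(1−k⁴)^(2/3) = 0.7891.
Mass saving = 1 − 0.7891 = 21.1 %.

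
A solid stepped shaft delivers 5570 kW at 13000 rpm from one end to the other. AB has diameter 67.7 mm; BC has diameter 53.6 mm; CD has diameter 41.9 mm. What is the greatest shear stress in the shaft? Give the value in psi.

41100 psi

ω = 2π·13000/60 = 1361 rad/s, so T = P/ω = 5570×10³ / 1361 = 4092 N·m.
Under the same torque, τ_max = 16T/(πd³) is largest where d is smallest — segment CD (d = 41.9 mm).
τ_max = 16·4092/(π·(0.0419)³) = 2.833×10^8 Pa.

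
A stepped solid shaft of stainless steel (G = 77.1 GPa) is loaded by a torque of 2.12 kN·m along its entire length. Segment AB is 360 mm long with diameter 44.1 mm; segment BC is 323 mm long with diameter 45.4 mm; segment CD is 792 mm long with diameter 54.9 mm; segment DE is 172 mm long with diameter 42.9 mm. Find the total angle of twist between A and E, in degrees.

J_AB = π(0.0441)⁴/32 = 3.71×10^-7 m⁴; J_BC = π(0.0454)⁴/32 = 4.17×10^-7 m⁴; J_CD = π(0.0549)⁴/32 = 8.92×10^-7 m⁴; J_DE = π(0.0429)⁴/32 = 3.33×10^-7 m⁴.
θ = (T/G)·Σ L_i/J_i = (2120/77.1×10⁹)·(0.360/3.71×10^-7 + 0.323/4.17×10^-7 + 0.792/8.92×10^-7 + 0.172/3.33×10^-7) = 0.08659 rad.

4.96°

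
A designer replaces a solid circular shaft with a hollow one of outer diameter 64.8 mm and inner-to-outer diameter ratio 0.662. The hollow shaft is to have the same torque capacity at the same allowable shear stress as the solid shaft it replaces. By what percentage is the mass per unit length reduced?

Equal τ_max and T ⇒ the solid shaft needs d_s³ = d_o³(1−k⁴), so d_s = 64.8·(1−0.662⁴)^(1/3) = 60.35 mm.
Area ratio A_h/A_s = d_o²(1−k²)/d_s² = (1−k²)/(1−k⁴)^(2/3) = 0.6476.
Mass saving = 1 − 0.6476 = 35.2 %.

35.2 %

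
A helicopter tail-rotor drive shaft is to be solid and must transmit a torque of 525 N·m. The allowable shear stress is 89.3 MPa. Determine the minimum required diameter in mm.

31.1 mm

For a solid shaft τ_max = 16T/(πd³), so d = (16T/(π τ_allow))^(1/3) = (16·525.0/(π·8.93×10^7))^(1/3) = 0.03105 m.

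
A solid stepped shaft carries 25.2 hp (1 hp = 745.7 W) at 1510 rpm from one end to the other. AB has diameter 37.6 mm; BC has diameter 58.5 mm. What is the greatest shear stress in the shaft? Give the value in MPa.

11.4 MPa

ω = 2π·1510/60 = 158.1 rad/s, so T = P/ω = 25.2×745.7 / 158.1 = 118.8 N·m.
Under the same torque, τ_max = 16T/(πd³) is largest where d is smallest — segment AB (d = 37.6 mm).
τ_max = 16·118.8/(π·(0.0376)³) = 1.139×10^7 Pa.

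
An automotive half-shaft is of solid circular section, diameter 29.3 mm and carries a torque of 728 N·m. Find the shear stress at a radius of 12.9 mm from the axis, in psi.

J = πd⁴/32 = π(0.0293)⁴/32 = 7.236×10^-8 m⁴.
Shear stress varies linearly with radius: τ = T·r/J = 728.0 × 0.0129 / 7.236×10^-8 = 1.298×10^8 Pa.

18800 psi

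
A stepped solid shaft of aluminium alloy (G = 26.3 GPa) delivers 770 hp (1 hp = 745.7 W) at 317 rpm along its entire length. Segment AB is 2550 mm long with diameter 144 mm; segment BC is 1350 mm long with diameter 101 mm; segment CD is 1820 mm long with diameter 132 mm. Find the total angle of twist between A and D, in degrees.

ω = 2π·317/60 = 33.20 rad/s, so T = P/ω = 770×745.7 / 33.20 = 17300 N·m.
J_AB = π(0.144)⁴/32 = 4.22×10^-5 m⁴; J_BC = π(0.101)⁴/32 = 1.02×10^-5 m⁴; J_CD = π(0.132)⁴/32 = 2.98×10^-5 m⁴.
θ = (T/G)·Σ L_i/J_i = (17300/26.3×10⁹)·(2.55/4.22×10^-5 + 1.35/1.02×10^-5 + 1.82/2.98×10^-5) = 0.1668 rad.

9.56°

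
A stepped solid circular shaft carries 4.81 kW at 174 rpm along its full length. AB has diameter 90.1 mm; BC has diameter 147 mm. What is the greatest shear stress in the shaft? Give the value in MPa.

1.84 MPa

ω = 2π·174/60 = 18.22 rad/s, so T = P/ω = 4.81×10³ / 18.22 = 264.0 N·m.
Under the same torque, τ_max = 16T/(πd³) is largest where d is smallest — segment AB (d = 90.1 mm).
τ_max = 16·264.0/(π·(0.0901)³) = 1.838×10^6 Pa.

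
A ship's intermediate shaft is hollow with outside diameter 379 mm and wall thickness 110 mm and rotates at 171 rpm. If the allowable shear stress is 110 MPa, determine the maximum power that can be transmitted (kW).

20400 kW

J = π(d_o⁴ − d_i⁴)/32 = π(0.379⁴ − 0.159⁴)/32 = 1.963×10^-3 m⁴.
T_max = τ_allow·J/r = 1.10×10^8 × 1.963×10^-3 / 0.190 = 1.139e6 N·m.
ω = 2π·171/60 = 17.91 rad/s, so P_max = T_max·ω = 2.040×10^7 W.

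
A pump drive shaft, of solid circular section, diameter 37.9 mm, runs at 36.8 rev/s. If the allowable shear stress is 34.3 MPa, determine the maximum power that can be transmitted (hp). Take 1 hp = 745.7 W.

114 hp

J = πd⁴/32 = π(0.0379)⁴/32 = 2.026×10^-7 m⁴.
T_max = τ_allow·J/r = 3.43×10^7 × 2.026×10^-7 / 0.0189 = 366.6 N·m.
ω = 2π·36.8 = 231.2 rad/s, so P_max = T_max·ω = 8.478×10^4 W.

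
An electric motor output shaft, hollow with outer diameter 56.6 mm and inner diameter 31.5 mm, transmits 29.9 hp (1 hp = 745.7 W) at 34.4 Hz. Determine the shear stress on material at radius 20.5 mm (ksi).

0.337 ksi

ω = 2π·34.4 = 216.1 rad/s, so T = P/ω = 29.9×745.7 / 216.1 = 103.2 N·m.
J = π(d_o⁴ − d_i⁴)/32 = π(0.0566⁴ − 0.0315⁴)/32 = 9.109×10^-7 m⁴.
Shear stress varies linearly with radius: τ = T·r/J = 103.2 × 0.0205 / 9.109×10^-7 = 2.322×10^6 Pa.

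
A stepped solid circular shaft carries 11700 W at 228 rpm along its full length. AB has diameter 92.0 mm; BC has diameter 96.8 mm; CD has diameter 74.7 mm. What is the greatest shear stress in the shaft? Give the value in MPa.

ω = 2π·228/60 = 23.88 rad/s, so T = P/ω = 11700 / 23.88 = 490.0 N·m.
Under the same torque, τ_max = 16T/(πd³) is largest where d is smallest — segment CD (d = 74.7 mm).
τ_max = 16·490.0/(π·(0.0747)³) = 5.987×10^6 Pa.

5.99 MPa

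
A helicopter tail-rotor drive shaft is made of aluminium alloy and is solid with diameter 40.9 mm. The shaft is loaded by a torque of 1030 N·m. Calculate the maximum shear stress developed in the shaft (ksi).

11.1 ksi

J = πd⁴/32 = π(0.0409)⁴/32 = 2.747×10^-7 m⁴.
τ_max = T·r/J = 1030 × 0.0204 / 2.747×10^-7 = 7.667×10^7 Pa.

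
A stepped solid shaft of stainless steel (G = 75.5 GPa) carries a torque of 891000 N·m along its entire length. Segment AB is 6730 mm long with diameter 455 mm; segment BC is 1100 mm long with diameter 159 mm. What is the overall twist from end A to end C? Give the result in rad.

0.226 rad

J_AB = π(0.455)⁴/32 = 4.21×10^-3 m⁴; J_BC = π(0.159)⁴/32 = 6.27×10^-5 m⁴.
θ = (T/G)·Σ L_i/J_i = (891000/75.5×10⁹)·(6.73/4.21×10^-3 + 1.10/6.27×10^-5) = 0.2258 rad.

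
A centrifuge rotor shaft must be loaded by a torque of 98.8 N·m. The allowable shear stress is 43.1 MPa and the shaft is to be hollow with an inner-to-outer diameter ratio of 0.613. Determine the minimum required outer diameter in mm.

For a hollow shaft with d_i/d_o = 0.613: τ_max = 16T/(π d_o³ (1−k⁴)), so d_o = [16T/(π τ_allow (1−k⁴))]^(1/3) = [16·98.80/(π·4.31×10^7·0.8588)]^(1/3) = 0.02387 m.

23.9 mm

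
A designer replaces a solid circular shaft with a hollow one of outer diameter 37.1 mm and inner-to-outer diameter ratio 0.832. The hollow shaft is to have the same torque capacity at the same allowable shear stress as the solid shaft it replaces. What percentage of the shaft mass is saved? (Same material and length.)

Equal τ_max and T ⇒ the solid shaft needs d_s³ = d_o³(1−k⁴), so d_s = 37.1·(1−0.832⁴)^(1/3) = 29.85 mm.
Area ratio A_h/A_s = d_o²(1−k²)/d_s² = (1−k²)/(1−k⁴)^(2/3) = 0.4755.
Mass saving = 1 − 0.4755 = 52.5 %.

52.5 %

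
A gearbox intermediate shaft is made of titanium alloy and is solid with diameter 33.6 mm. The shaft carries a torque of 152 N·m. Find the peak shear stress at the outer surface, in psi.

J = πd⁴/32 = π(0.0336)⁴/32 = 1.251×10^-7 m⁴.
τ_max = T·r/J = 152.0 × 0.0168 / 1.251×10^-7 = 2.041×10^7 Pa.

2960 psi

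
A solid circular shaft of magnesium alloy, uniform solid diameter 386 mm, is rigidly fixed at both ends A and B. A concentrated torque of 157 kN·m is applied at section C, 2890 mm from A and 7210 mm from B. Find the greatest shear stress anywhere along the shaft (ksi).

1.44 ksi

With uniform GJ and both ends fixed, compatibility θ_AC = θ_CB gives T_A·a = T_B·b, together with T_A + T_B = T₀.
T_A = T₀·b/(a+b) = 157000·7210/10100 = 112100 N·m; T_B = 44920 N·m.
τ in each portion: τ_AC = 9.92×10^6 Pa, τ_CB = 3.98×10^6 Pa; maximum is in AC.
τ_max = T_AC·r/J = 112100·0.193/2.18×10^-3 = 9.925×10^6 Pa.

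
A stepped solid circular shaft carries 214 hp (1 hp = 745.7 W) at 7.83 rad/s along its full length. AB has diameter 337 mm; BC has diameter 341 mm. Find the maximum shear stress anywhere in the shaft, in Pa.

2.71e6 Pa

ω = 7.83 rad/s, so T = P/ω = 214×745.7 / 7.830 = 20380 N·m.
Under the same torque, τ_max = 16T/(πd³) is largest where d is smallest — segment AB (d = 337 mm).
τ_max = 16·20380/(π·(0.337)³) = 2.712×10^6 Pa.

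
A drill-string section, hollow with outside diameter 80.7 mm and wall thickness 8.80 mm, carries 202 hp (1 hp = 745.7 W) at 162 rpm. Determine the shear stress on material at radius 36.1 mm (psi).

17800 psi

ω = 2π·162/60 = 16.96 rad/s, so T = P/ω = 202×745.7 / 16.96 = 8879 N·m.
J = π(d_o⁴ − d_i⁴)/32 = π(0.0807⁴ − 0.0631⁴)/32 = 2.607×10^-6 m⁴.
Shear stress varies linearly with radius: τ = T·r/J = 8879 × 0.0361 / 2.607×10^-6 = 1.229×10^8 Pa.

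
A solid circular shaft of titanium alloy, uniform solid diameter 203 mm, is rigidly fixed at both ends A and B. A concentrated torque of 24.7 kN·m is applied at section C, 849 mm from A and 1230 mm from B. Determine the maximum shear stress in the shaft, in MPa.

8.90 MPa

With uniform GJ and both ends fixed, compatibility θ_AC = θ_CB gives T_A·a = T_B·b, together with T_A + T_B = T₀.
T_A = T₀·b/(a+b) = 24700·1230/2079 = 14610 N·m; T_B = 10090 N·m.
τ in each portion: τ_AC = 8.90×10^6 Pa, τ_CB = 6.14×10^6 Pa; maximum is in AC.
τ_max = T_AC·r/J = 14610·0.102/1.67×10^-4 = 8.897×10^6 Pa.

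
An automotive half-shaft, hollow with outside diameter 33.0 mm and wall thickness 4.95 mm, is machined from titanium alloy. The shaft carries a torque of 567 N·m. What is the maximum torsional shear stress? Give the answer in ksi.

J = π(d_o⁴ − d_i⁴)/32 = π(0.0330⁴ − 0.0231⁴)/32 = 8.847×10^-8 m⁴.
τ_max = T·r/J = 567.0 × 0.0165 / 8.847×10^-8 = 1.057×10^8 Pa.

15.3 ksi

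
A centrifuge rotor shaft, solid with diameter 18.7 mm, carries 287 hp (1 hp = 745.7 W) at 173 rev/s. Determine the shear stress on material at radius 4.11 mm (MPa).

ω = 2π·173 = 1087 rad/s, so T = P/ω = 287×745.7 / 1087 = 196.9 N·m.
J = πd⁴/32 = π(0.0187)⁴/32 = 1.201×10^-8 m⁴.
Shear stress varies linearly with radius: τ = T·r/J = 196.9 × 0.00411 / 1.201×10^-8 = 6.741×10^7 Pa.

67.4 MPa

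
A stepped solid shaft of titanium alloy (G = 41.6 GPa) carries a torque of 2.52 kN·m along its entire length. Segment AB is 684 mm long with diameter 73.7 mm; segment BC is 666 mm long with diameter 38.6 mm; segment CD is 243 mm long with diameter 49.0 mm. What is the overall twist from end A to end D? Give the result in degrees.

12.9°

J_AB = π(0.0737)⁴/32 = 2.90×10^-6 m⁴; J_BC = π(0.0386)⁴/32 = 2.18×10^-7 m⁴; J_CD = π(0.0490)⁴/32 = 5.66×10^-7 m⁴.
θ = (T/G)·Σ L_i/J_i = (2520/41.6×10⁹)·(0.684/2.90×10^-6 + 0.666/2.18×10^-7 + 0.243/5.66×10^-7) = 0.2254 rad.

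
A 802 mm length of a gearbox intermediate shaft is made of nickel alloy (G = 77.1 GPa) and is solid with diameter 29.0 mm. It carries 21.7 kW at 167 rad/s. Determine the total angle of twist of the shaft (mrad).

19.5 mrad

ω = 167 rad/s, so T = P/ω = 21.7×10³ / 167.0 = 129.9 N·m.
J = πd⁴/32 = π(0.0290)⁴/32 = 6.944×10^-8 m⁴.
θ = T·L/(G·J) = 129.9 × 0.802 / (77.1×10⁹ × 6.944×10^-8) = 0.01947 rad.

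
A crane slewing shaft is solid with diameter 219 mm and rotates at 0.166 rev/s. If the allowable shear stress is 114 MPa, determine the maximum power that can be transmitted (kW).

245 kW

J = πd⁴/32 = π(0.219)⁴/32 = 2.258×10^-4 m⁴.
T_max = τ_allow·J/r = 1.14×10^8 × 2.258×10^-4 / 0.110 = 235100 N·m.
ω = 2π·0.166 = 1.043 rad/s, so P_max = T_max·ω = 2.452×10^5 W.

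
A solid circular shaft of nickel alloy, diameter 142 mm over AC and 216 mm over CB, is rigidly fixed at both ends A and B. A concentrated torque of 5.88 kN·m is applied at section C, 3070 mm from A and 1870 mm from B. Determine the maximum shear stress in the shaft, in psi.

Compatibility: T_A·a/J_AC = T_B·b/J_CB with T_A + T_B = T₀.
J_AC = 3.99×10^-5 m⁴, J_CB = 2.14×10^-4 m⁴, so T_A = T₀·(J_AC/a)/((J_AC/a)+(J_CB/b)) = 600.7 N·m, T_B = 5279 N·m.
τ in each portion: τ_AC = 1.07×10^6 Pa, τ_CB = 2.67×10^6 Pa; maximum is in CB.
τ_max = T_CB·r/J = 5279·0.108/2.14×10^-4 = 2.668×10^6 Pa.

387 psi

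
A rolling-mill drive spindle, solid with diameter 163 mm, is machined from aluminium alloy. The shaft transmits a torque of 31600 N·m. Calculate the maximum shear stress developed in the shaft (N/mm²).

J = πd⁴/32 = π(0.163)⁴/32 = 6.930×10^-5 m⁴.
τ_max = T·r/J = 31600 × 0.0815 / 6.930×10^-5 = 3.716×10^7 Pa.

37.2 N/mm²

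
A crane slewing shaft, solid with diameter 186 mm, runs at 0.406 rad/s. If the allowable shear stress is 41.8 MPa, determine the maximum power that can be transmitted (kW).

21.4 kW

J = πd⁴/32 = π(0.186)⁴/32 = 1.175×10^-4 m⁴.
T_max = τ_allow·J/r = 4.18×10^7 × 1.175×10^-4 / 0.0930 = 52810 N·m.
ω = 0.406 rad/s, so P_max = T_max·ω = 2.144×10^4 W.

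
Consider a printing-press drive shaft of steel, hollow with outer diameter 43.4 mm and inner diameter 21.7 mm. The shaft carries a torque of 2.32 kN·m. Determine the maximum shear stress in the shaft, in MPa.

154 MPa

J = π(d_o⁴ − d_i⁴)/32 = π(0.0434⁴ − 0.0217⁴)/32 = 3.265×10^-7 m⁴.
τ_max = T·r/J = 2320 × 0.0217 / 3.265×10^-7 = 1.542×10^8 Pa.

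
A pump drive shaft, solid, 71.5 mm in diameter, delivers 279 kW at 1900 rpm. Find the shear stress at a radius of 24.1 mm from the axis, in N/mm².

13.2 N/mm²

ω = 2π·1900/60 = 199.0 rad/s, so T = P/ω = 279×10³ / 199.0 = 1402 N·m.
J = πd⁴/32 = π(0.0715)⁴/32 = 2.566×10^-6 m⁴.
Shear stress varies linearly with radius: τ = T·r/J = 1402 × 0.0241 / 2.566×10^-6 = 1.317×10^7 Pa.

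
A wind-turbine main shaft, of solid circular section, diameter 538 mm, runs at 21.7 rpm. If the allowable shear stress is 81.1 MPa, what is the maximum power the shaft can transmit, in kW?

J = πd⁴/32 = π(0.538)⁴/32 = 8.225×10^-3 m⁴.
T_max = τ_allow·J/r = 8.11×10^7 × 8.225×10^-3 / 0.269 = 2.480e6 N·m.
ω = 2π·21.7/60 = 2.272 rad/s, so P_max = T_max·ω = 5.635×10^6 W.

5630 kW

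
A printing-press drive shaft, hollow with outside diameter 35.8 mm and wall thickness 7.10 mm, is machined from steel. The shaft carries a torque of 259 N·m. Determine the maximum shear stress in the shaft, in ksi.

4.81 ksi

J = π(d_o⁴ − d_i⁴)/32 = π(0.0358⁴ − 0.0216⁴)/32 = 1.399×10^-7 m⁴.
τ_max = T·r/J = 259.0 × 0.0179 / 1.399×10^-7 = 3.314×10^7 Pa.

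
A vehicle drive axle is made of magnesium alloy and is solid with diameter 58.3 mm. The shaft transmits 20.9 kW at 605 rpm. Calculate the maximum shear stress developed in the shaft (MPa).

ω = 2π·605/60 = 63.36 rad/s, so T = P/ω = 20.9×10³ / 63.36 = 329.9 N·m.
J = πd⁴/32 = π(0.0583)⁴/32 = 1.134×10^-6 m⁴.
τ_max = T·r/J = 329.9 × 0.0291 / 1.134×10^-6 = 8.479×10^6 Pa.

8.48 MPa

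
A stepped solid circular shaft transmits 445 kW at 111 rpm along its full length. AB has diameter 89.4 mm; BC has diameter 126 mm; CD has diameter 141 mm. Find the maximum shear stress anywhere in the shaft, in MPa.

273 MPa

ω = 2π·111/60 = 11.62 rad/s, so T = P/ω = 445×10³ / 11.62 = 38280 N·m.
Under the same torque, τ_max = 16T/(πd³) is largest where d is smallest — segment AB (d = 89.4 mm).
τ_max = 16·38280/(π·(0.0894)³) = 2.729×10^8 Pa.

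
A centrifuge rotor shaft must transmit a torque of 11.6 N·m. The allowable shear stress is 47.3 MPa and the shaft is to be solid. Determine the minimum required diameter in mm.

For a solid shaft τ_max = 16T/(πd³), so d = (16T/(π τ_allow))^(1/3) = (16·11.60/(π·4.73×10^7))^(1/3) = 0.01077 m.

10.8 mm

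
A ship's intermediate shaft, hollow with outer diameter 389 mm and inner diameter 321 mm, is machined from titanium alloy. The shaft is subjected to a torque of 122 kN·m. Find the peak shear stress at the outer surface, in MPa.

19.7 MPa

J = π(d_o⁴ − d_i⁴)/32 = π(0.389⁴ − 0.321⁴)/32 = 1.206×10^-3 m⁴.
τ_max = T·r/J = 122000 × 0.195 / 1.206×10^-3 = 1.968×10^7 Pa.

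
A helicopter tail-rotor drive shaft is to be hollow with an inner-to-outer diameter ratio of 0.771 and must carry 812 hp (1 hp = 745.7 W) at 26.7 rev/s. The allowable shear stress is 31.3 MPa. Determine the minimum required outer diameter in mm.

96.8 mm

ω = 2π·26.7 = 167.8 rad/s, so T = P/ω = 812×745.7 / 167.8 = 3609 N·m.
For a hollow shaft with d_i/d_o = 0.771: τ_max = 16T/(π d_o³ (1−k⁴)), so d_o = [16T/(π τ_allow (1−k⁴))]^(1/3) = [16·3609/(π·3.13×10^7·0.6466)]^(1/3) = 0.09684 m.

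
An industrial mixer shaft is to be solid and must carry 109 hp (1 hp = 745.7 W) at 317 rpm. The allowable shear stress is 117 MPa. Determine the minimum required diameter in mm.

47.4 mm

ω = 2π·317/60 = 33.20 rad/s, so T = P/ω = 109×745.7 / 33.20 = 2449 N·m.
For a solid shaft τ_max = 16T/(πd³), so d = (16T/(π τ_allow))^(1/3) = (16·2449/(π·1.17×10^8))^(1/3) = 0.04741 m.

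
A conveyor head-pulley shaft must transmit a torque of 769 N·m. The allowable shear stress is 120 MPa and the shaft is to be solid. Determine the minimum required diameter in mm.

For a solid shaft τ_max = 16T/(πd³), so d = (16T/(π τ_allow))^(1/3) = (16·769.0/(π·1.20×10^8))^(1/3) = 0.03196 m.

32.0 mm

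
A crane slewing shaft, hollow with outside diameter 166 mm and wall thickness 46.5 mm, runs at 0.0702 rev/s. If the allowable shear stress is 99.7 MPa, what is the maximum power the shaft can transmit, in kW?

38.0 kW

J = π(d_o⁴ − d_i⁴)/32 = π(0.166⁴ − 0.0730⁴)/32 = 7.176×10^-5 m⁴.
T_max = τ_allow·J/r = 9.97×10^7 × 7.176×10^-5 / 0.0830 = 86200 N·m.
ω = 2π·0.0702 = 0.4411 rad/s, so P_max = T_max·ω = 3.802×10^4 W.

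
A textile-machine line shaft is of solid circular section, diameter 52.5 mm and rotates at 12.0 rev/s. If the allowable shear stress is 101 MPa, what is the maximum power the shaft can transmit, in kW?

216 kW

J = πd⁴/32 = π(0.0525)⁴/32 = 7.458×10^-7 m⁴.
T_max = τ_allow·J/r = 1.01×10^8 × 7.458×10^-7 / 0.0262 = 2870 N·m.
ω = 2π·12.0 = 75.40 rad/s, so P_max = T_max·ω = 2.164×10^5 W.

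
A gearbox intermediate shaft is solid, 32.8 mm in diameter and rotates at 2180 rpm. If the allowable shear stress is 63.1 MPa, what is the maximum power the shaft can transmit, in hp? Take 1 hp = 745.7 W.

134 hp

J = πd⁴/32 = π(0.0328)⁴/32 = 1.136×10^-7 m⁴.
T_max = τ_allow·J/r = 6.31×10^7 × 1.136×10^-7 / 0.0164 = 437.2 N·m.
ω = 2π·2180/60 = 228.3 rad/s, so P_max = T_max·ω = 9.981×10^4 W.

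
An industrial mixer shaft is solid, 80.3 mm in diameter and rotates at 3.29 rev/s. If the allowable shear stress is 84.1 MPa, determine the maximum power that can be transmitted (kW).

177 kW

J = πd⁴/32 = π(0.0803)⁴/32 = 4.082×10^-6 m⁴.
T_max = τ_allow·J/r = 8.41×10^7 × 4.082×10^-6 / 0.0401 = 8550 N·m.
ω = 2π·3.29 = 20.67 rad/s, so P_max = T_max·ω = 1.767×10^5 W.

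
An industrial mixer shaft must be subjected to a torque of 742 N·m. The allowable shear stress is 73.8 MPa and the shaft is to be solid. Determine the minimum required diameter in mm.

For a solid shaft τ_max = 16T/(πd³), so d = (16T/(π τ_allow))^(1/3) = (16·742.0/(π·7.38×10^7))^(1/3) = 0.03713 m.

37.1 mm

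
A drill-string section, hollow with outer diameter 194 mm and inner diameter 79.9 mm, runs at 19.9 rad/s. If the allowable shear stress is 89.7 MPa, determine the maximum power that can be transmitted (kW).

2490 kW

J = π(d_o⁴ − d_i⁴)/32 = π(0.194⁴ − 0.0799⁴)/32 = 1.351×10^-4 m⁴.
T_max = τ_allow·J/r = 8.97×10^7 × 1.351×10^-4 / 0.0970 = 124900 N·m.
ω = 19.9 rad/s, so P_max = T_max·ω = 2.485×10^6 W.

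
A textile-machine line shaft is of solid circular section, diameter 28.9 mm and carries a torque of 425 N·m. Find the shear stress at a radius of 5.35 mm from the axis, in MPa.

J = πd⁴/32 = π(0.0289)⁴/32 = 6.848×10^-8 m⁴.
Shear stress varies linearly with radius: τ = T·r/J = 425.0 × 0.00535 / 6.848×10^-8 = 3.320×10^7 Pa.

33.2 MPa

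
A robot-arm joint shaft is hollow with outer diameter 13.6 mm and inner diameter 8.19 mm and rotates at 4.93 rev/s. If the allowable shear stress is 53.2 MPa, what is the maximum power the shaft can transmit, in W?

707 W

J = π(d_o⁴ − d_i⁴)/32 = π(0.0136⁴ − 0.00819⁴)/32 = 2.917×10^-9 m⁴.
T_max = τ_allow·J/r = 5.32×10^7 × 2.917×10^-9 / 0.00680 = 22.82 N·m.
ω = 2π·4.93 = 30.98 rad/s, so P_max = T_max·ω = 706.9 W.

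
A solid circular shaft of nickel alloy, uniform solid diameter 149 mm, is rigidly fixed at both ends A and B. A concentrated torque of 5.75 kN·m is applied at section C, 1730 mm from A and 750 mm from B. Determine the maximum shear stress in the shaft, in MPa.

6.18 MPa

With uniform GJ and both ends fixed, compatibility θ_AC = θ_CB gives T_A·a = T_B·b, together with T_A + T_B = T₀.
T_A = T₀·b/(a+b) = 5750·750/2480 = 1739 N·m; T_B = 4011 N·m.
τ in each portion: τ_AC = 2.68×10^6 Pa, τ_CB = 6.18×10^6 Pa; maximum is in CB.
τ_max = T_CB·r/J = 4011·0.0745/4.84×10^-5 = 6.176×10^6 Pa.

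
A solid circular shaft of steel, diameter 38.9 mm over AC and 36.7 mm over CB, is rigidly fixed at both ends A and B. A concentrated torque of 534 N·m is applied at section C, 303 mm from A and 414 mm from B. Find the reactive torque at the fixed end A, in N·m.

Compatibility: T_A·a/J_AC = T_B·b/J_CB with T_A + T_B = T₀.
J_AC = 2.25×10^-7 m⁴, J_CB = 1.78×10^-7 m⁴, so T_A = T₀·(J_AC/a)/((J_AC/a)+(J_CB/b)) = 338.0 N·m, T_B = 196.0 N·m.

338 N·m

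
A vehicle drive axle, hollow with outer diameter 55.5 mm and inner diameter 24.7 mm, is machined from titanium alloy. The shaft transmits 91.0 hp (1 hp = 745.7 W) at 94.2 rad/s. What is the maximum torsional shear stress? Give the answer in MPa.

22.3 MPa

ω = 94.2 rad/s, so T = P/ω = 91.0×745.7 / 94.20 = 720.4 N·m.
J = π(d_o⁴ − d_i⁴)/32 = π(0.0555⁴ − 0.0247⁴)/32 = 8.949×10^-7 m⁴.
τ_max = T·r/J = 720.4 × 0.0278 / 8.949×10^-7 = 2.234×10^7 Pa.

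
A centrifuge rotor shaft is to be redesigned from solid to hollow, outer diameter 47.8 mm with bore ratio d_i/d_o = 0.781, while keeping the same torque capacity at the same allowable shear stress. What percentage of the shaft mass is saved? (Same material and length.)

Equal τ_max and T ⇒ the solid shaft needs d_s³ = d_o³(1−k⁴), so d_s = 47.8·(1−0.781⁴)^(1/3) = 40.93 mm.
Area ratio A_h/A_s = d_o²(1−k²)/d_s² = (1−k²)/(1−k⁴)^(2/3) = 0.5319.
Mass saving = 1 − 0.5319 = 46.8 %.

46.8 %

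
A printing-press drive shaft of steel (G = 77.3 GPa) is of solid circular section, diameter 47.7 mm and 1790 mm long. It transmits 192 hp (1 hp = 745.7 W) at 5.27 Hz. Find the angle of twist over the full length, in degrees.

11.3°

ω = 2π·5.27 = 33.11 rad/s, so T = P/ω = 192×745.7 / 33.11 = 4324 N·m.
J = πd⁴/32 = π(0.0477)⁴/32 = 5.082×10^-7 m⁴.
θ = T·L/(G·J) = 4324 × 1.79 / (77.3×10⁹ × 5.082×10^-7) = 0.1970 rad.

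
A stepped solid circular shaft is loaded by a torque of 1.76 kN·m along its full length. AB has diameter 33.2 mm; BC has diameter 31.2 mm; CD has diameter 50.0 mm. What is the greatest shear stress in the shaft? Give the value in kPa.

295000 kPa

Under the same torque, τ_max = 16T/(πd³) is largest where d is smallest — segment BC (d = 31.2 mm).
τ_max = 16·1760/(π·(0.0312)³) = 2.951×10^8 Pa.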